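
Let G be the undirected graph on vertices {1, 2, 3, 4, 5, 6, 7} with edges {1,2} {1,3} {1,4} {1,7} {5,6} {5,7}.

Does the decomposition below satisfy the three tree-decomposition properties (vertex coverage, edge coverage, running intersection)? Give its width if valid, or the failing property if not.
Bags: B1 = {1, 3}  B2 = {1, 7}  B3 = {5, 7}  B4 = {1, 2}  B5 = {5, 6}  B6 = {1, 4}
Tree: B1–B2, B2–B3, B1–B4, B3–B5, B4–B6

Every vertex of G appears in some bag (union = {1, 2, 3, 4, 5, 6, 7}); every edge is covered by a bag; and for each vertex v the set of bags containing v is connected in the bag tree. The decomposition is therefore valid. The largest bag has 2 vertices, so the width is 1.

Yes; width 1.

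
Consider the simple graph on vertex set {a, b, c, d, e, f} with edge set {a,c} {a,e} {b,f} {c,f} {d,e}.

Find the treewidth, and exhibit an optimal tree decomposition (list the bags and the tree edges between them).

Each bag holds 2 vertices, so the decomposition has width 1, which upper-bounds the treewidth. Any graph with an edge has treewidth ≥ 1, and G has the edge d–e. Hence tw(G) = 1 exactly.

Treewidth 1.
Bags: B1 = {d, e}  B2 = {a, e}  B3 = {a, c}  B4 = {c, f}  B5 = {b, f}
Tree: B1–B2, B2–B3, B3–B4, B4–B5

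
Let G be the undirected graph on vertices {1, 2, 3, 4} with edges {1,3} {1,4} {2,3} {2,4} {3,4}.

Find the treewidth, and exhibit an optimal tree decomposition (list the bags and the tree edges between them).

Treewidth 2.
One optimal decomposition is:
Bags: B1 = {2, 3, 4}  B2 = {1, 3, 4}
Tree: B1–B2

Every bag has size at most 3, so the width is 3 − 1 = 2 and tw(G) ≤ 2. For the lower bound, the 3 vertices {1, 3, 4} are pairwise adjacent, and any tree decomposition puts a clique entirely inside one bag — forcing width ≥ 2. Combining the bounds, tw(G) = 2.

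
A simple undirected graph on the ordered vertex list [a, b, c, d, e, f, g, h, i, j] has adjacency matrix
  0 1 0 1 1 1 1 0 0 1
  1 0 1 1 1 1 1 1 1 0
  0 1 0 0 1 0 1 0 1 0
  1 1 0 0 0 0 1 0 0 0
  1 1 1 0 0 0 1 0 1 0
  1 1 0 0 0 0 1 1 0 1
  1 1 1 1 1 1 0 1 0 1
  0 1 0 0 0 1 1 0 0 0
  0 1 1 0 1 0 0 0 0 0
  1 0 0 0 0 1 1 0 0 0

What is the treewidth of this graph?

A width-3 tree decomposition is:
Bags: B1 = {a, b, f, g}  B2 = {a, f, g, j}  B3 = {b, f, g, h}  B4 = {a, b, d, g}  B5 = {a, b, e, g}  B6 = {b, c, e, g}  B7 = {b, c, e, i}
Tree: B1–B2, B1–B3, B1–B4, B4–B5, B5–B6, B6–B7
The largest bag has 4 vertices, giving width 3; this decomposition certifies tw(G) ≤ 3. On the other hand G contains the 4-clique {a, f, g, j}. A clique must lie in a single bag of any decomposition, so no decomposition can have width below 3. Hence tw(G) = 3 exactly.

3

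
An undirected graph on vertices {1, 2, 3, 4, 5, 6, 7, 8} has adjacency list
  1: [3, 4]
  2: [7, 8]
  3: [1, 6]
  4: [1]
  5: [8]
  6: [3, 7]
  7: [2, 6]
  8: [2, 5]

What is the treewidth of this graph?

1

A width-1 tree decomposition is:
Bags: B1 = {1, 4}  B2 = {1, 3}  B3 = {3, 6}  B4 = {6, 7}  B5 = {2, 7}  B6 = {2, 8}  B7 = {5, 8}
Tree: B1–B2, B2–B3, B3–B4, B4–B5, B5–B6, B6–B7
The largest bag has 2 vertices, giving width 1; this decomposition certifies tw(G) ≤ 1. G has an edge, so its treewidth is at least 1. Therefore the treewidth is 1.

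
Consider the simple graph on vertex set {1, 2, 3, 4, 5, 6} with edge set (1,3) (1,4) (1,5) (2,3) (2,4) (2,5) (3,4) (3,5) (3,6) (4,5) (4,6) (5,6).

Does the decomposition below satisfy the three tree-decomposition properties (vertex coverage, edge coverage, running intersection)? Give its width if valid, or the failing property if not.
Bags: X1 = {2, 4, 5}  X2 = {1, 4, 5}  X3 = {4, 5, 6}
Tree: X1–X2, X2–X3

A tree decomposition must satisfy three properties: every vertex lies in some bag; for every edge, both endpoints lie together in some bag; and for every vertex, the bags containing it form a connected subtree. Here vertex 3 appears in no bag, so the decomposition is invalid.

No — vertex 3 appears in no bag.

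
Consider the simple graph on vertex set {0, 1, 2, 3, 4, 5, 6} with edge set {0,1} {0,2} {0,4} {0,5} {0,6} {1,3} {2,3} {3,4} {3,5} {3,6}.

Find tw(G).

2

A width-2 tree decomposition is:
Bags: B1 = {0, 2, 3}  B2 = {0, 3, 6}  B3 = {0, 1, 3}  B4 = {0, 3, 5}  B5 = {0, 3, 4}
Tree: B1–B2, B2–B3, B3–B4, B4–B5
Every bag has size at most 3, so the width is 3 − 1 = 2 and tw(G) ≤ 2. Since 3–2–0–6–3 is a cycle in G, G is not acyclic. Forests are exactly the graphs of treewidth ≤ 1, so tw(G) ≥ 2. The upper and lower bounds meet at 2, so that is the treewidth.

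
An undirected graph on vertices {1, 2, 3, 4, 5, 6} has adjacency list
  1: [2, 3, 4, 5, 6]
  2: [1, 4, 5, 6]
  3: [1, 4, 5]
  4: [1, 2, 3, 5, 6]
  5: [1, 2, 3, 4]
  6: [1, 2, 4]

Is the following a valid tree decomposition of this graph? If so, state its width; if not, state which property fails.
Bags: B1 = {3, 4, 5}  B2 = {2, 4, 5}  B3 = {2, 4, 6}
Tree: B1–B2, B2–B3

No — vertex 1 appears in no bag.

A tree decomposition must satisfy three properties: every vertex lies in some bag; for every edge, both endpoints lie together in some bag; and for every vertex, the bags containing it form a connected subtree. Here vertex 1 appears in no bag, so the decomposition is invalid.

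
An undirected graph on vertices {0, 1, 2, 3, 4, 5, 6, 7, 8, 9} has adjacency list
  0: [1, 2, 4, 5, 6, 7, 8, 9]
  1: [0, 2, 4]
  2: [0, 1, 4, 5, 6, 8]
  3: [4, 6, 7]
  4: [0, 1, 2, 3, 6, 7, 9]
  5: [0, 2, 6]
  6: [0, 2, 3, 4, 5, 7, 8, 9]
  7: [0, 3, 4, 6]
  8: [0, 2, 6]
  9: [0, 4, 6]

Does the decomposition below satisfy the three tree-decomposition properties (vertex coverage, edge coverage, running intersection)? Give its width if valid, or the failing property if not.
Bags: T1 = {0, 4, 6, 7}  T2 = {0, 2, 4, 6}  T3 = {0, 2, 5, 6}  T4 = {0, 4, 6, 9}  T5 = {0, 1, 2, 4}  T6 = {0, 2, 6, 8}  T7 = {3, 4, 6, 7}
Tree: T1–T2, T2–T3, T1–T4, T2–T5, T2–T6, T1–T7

Yes; width 3.

Checking the three conditions: (i) the bags cover all of {0, 1, 2, 3, 4, 5, 6, 7, 8, 9}; (ii) for each edge, some bag contains both endpoints; (iii) the bags containing any fixed vertex form a subtree. All hold, so the decomposition is valid with width 4 − 1 = 3.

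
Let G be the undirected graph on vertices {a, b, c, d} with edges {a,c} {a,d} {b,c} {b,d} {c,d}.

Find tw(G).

2

A width-2 tree decomposition is:
Bags: B1 = {b, c, d}  B2 = {a, c, d}
Tree: B1–B2
Each bag holds 3 vertices, so the decomposition has width 2, which upper-bounds the treewidth. On the other hand G contains the 3-clique {a, c, d}. A clique must lie in a single bag of any decomposition, so no decomposition can have width below 2. Combining the bounds, tw(G) = 2.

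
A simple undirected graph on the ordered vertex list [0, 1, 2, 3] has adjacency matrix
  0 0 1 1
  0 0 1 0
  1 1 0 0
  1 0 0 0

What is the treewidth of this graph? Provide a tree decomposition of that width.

Treewidth 1.
One optimal decomposition is:
Bags: B1 = {0, 3}  B2 = {0, 2}  B3 = {1, 2}
Tree: B1–B2, B2–B3

The largest bag has 2 vertices, giving width 1; this decomposition certifies tw(G) ≤ 1. G has an edge, so its treewidth is at least 1. The upper and lower bounds meet at 1, so that is the treewidth.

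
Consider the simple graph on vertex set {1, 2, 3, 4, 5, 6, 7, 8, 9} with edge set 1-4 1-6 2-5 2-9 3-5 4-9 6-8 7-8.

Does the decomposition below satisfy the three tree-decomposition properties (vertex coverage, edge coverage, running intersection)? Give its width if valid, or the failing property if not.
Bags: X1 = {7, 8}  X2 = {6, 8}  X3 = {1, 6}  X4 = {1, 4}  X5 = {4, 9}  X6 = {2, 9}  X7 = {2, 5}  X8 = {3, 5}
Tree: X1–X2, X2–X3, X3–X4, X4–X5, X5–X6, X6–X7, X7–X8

Yes; width 1.

Every vertex of G appears in some bag (union = {1, 2, 3, 4, 5, 6, 7, 8, 9}); every edge is covered by a bag; and for each vertex v the set of bags containing v is connected in the bag tree. The decomposition is therefore valid. The largest bag has 2 vertices, so the width is 1.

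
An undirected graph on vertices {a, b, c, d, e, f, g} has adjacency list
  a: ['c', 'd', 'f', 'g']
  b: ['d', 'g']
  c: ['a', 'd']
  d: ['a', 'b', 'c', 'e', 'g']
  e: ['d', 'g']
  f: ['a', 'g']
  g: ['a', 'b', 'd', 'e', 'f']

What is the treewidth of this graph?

A width-2 tree decomposition is:
Bags: B1 = {a, d, g}  B2 = {a, c, d}  B3 = {a, f, g}  B4 = {d, e, g}  B5 = {b, d, g}
Tree: B1–B2, B1–B3, B1–B4, B1–B5
Each bag holds 3 vertices, so the decomposition has width 2, which upper-bounds the treewidth. On the other hand G contains the 3-clique {d, e, g}. A clique must lie in a single bag of any decomposition, so no decomposition can have width below 2. Combining the bounds, tw(G) = 2.

2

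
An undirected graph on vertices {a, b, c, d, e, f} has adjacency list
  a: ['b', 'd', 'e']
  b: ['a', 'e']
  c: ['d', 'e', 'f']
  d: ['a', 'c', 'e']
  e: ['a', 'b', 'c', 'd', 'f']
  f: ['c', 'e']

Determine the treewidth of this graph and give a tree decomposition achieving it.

The largest bag has 3 vertices, giving width 2; this decomposition certifies tw(G) ≤ 2. For the lower bound, the 3 vertices {c, d, e} are pairwise adjacent, and any tree decomposition puts a clique entirely inside one bag — forcing width ≥ 2. Therefore the treewidth is 2.

Treewidth 2.
One optimal decomposition is:
Bags: B1 = {c, d, e}  B2 = {a, d, e}  B3 = {c, e, f}  B4 = {a, b, e}
Tree: B1–B2, B1–B3, B2–B4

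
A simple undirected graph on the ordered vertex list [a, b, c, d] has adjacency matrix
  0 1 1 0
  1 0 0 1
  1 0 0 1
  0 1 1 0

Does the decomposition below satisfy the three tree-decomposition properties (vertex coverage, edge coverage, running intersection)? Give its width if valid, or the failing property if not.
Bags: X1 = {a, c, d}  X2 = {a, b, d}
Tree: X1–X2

Vertex coverage: the bags together contain {a, b, c, d}, the full vertex set. Edge coverage: each edge of G has both endpoints in at least one bag. Running intersection: for every vertex, the bags containing it form a connected subtree. All three properties hold, so this is a valid tree decomposition of width max|bag| − 1 = 2, and hence tw(G) ≤ 2.

Yes; width 2.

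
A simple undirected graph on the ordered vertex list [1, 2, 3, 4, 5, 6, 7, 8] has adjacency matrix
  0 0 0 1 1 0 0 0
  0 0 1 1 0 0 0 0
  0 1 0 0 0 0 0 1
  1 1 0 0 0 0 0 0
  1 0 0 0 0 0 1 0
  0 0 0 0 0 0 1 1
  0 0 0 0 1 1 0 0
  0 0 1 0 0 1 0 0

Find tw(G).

A width-2 tree decomposition is:
Bags: B1 = {3, 6, 8}  B2 = {2, 3, 6}  B3 = {2, 4, 6}  B4 = {1, 4, 6}  B5 = {1, 5, 6}  B6 = {5, 6, 7}
Tree: B1–B2, B2–B3, B3–B4, B4–B5, B5–B6
The largest bag has 3 vertices, giving width 2; this decomposition certifies tw(G) ≤ 2. Since 6–8–3–2–4–1–5–7–6 is a cycle in G, G is not acyclic. Forests are exactly the graphs of treewidth ≤ 1, so tw(G) ≥ 2. The upper and lower bounds meet at 2, so that is the treewidth.

2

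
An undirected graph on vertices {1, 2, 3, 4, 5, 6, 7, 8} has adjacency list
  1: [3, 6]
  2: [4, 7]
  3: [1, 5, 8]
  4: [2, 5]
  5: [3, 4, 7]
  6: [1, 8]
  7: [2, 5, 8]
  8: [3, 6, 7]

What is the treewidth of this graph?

A width-2 tree decomposition is:
Bags: B1 = {1, 3, 6}  B2 = {3, 6, 8}  B3 = {3, 5, 8}  B4 = {5, 7, 8}  B5 = {4, 5, 7}  B6 = {2, 4, 7}
Tree: B1–B2, B2–B3, B3–B4, B4–B5, B5–B6
Each bag holds 3 vertices, so the decomposition has width 2, which upper-bounds the treewidth. Since 1–6–8–3–1 is a cycle in G, G is not acyclic. Forests are exactly the graphs of treewidth ≤ 1, so tw(G) ≥ 2. Combining the bounds, tw(G) = 2.

2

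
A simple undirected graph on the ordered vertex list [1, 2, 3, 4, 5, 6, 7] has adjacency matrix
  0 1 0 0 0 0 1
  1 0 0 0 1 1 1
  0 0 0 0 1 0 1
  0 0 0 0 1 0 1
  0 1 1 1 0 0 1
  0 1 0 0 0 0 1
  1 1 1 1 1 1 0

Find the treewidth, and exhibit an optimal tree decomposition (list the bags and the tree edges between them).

Treewidth 2.
One optimal decomposition is:
Bags: B1 = {4, 5, 7}  B2 = {2, 5, 7}  B3 = {2, 6, 7}  B4 = {1, 2, 7}  B5 = {3, 5, 7}
Tree: B1–B2, B2–B3, B2–B4, B1–B5

The largest bag has 3 vertices, giving width 2; this decomposition certifies tw(G) ≤ 2. For the lower bound, the 3 vertices {1, 2, 7} are pairwise adjacent, and any tree decomposition puts a clique entirely inside one bag — forcing width ≥ 2. The upper and lower bounds meet at 2, so that is the treewidth.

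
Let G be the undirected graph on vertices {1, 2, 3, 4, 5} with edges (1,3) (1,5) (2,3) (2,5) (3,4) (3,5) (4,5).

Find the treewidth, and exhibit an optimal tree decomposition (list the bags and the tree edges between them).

Every bag has size at most 3, so the width is 3 − 1 = 2 and tw(G) ≤ 2. For the lower bound, the 3 vertices {1, 3, 5} are pairwise adjacent, and any tree decomposition puts a clique entirely inside one bag — forcing width ≥ 2. Hence tw(G) = 2 exactly.

Treewidth 2.
One such decomposition:
Bags: B1 = {1, 3, 5}  B2 = {2, 3, 5}  B3 = {3, 4, 5}
Tree: B1–B2, B1–B3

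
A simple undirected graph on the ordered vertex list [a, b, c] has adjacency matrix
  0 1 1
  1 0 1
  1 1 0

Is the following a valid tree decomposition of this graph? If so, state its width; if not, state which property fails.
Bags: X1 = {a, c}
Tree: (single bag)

No — vertex b appears in no bag.

A tree decomposition must satisfy three properties: every vertex lies in some bag; for every edge, both endpoints lie together in some bag; and for every vertex, the bags containing it form a connected subtree. Here vertex b appears in no bag, so the decomposition is invalid.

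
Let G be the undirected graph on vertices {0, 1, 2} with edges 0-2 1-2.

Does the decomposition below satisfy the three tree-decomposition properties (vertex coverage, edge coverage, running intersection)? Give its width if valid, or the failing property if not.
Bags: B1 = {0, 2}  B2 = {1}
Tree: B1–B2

No — edge (2,1) lies in no bag.

A tree decomposition must satisfy three properties: every vertex lies in some bag; for every edge, both endpoints lie together in some bag; and for every vertex, the bags containing it form a connected subtree. Here edge (2,1) lies in no bag, so the decomposition is invalid.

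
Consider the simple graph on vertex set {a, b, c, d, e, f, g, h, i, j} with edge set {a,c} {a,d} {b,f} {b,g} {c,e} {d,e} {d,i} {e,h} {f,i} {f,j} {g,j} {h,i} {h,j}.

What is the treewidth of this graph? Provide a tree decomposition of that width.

The largest bag has 3 vertices, giving width 2; this decomposition certifies tw(G) ≤ 2. Since a–c–e–d–a is a cycle in G, G is not acyclic. Forests are exactly the graphs of treewidth ≤ 1, so tw(G) ≥ 2. Therefore the treewidth is 2.

Treewidth 2.
One optimal decomposition is:
Bags: B1 = {a, c, d}  B2 = {c, d, e}  B3 = {d, e, i}  B4 = {e, h, i}  B5 = {f, h, i}  B6 = {f, h, j}  B7 = {b, f, j}  B8 = {b, g, j}
Tree: B1–B2, B2–B3, B3–B4, B4–B5, B5–B6, B6–B7, B7–B8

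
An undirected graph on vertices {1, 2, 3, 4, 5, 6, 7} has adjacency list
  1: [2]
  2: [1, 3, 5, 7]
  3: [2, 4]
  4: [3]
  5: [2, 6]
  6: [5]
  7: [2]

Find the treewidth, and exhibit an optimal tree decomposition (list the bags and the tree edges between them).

Treewidth 1.
Bags: B1 = {2, 7}  B2 = {2, 3}  B3 = {1, 2}  B4 = {2, 5}  B5 = {5, 6}  B6 = {3, 4}
Tree: B1–B2, B1–B3, B1–B4, B4–B5, B2–B6

Every bag has size at most 2, so the width is 2 − 1 = 1 and tw(G) ≤ 1. Since G has at least one edge (e.g. 2–7), it is not an edgeless graph, so tw(G) ≥ 1. Therefore the treewidth is 1.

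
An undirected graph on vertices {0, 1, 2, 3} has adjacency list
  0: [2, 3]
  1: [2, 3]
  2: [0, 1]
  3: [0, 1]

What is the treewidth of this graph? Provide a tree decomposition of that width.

Treewidth 2.
One such decomposition:
Bags: B1 = {0, 1, 2}  B2 = {0, 1, 3}
Tree: B1–B2

Every bag has size at most 3, so the width is 3 − 1 = 2 and tw(G) ≤ 2. Since 0–2–1–3–0 is a cycle in G, G is not acyclic. Forests are exactly the graphs of treewidth ≤ 1, so tw(G) ≥ 2. Hence tw(G) = 2 exactly.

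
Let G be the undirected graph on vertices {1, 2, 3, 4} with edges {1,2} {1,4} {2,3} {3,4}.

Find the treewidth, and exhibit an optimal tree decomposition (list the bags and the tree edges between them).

Every bag has size at most 3, so the width is 3 − 1 = 2 and tw(G) ≤ 2. For the lower bound, G contains the cycle 4–1–2–3–4, so G is not a forest; only forests have treewidth ≤ 1, hence tw(G) ≥ 2. Combining the bounds, tw(G) = 2.

Treewidth 2.
One such decomposition:
Bags: B1 = {1, 2, 4}  B2 = {2, 3, 4}
Tree: B1–B2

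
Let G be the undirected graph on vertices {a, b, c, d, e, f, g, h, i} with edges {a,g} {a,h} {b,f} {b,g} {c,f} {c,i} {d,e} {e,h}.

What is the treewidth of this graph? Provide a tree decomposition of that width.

Each bag holds 2 vertices, so the decomposition has width 1, which upper-bounds the treewidth. Any graph with an edge has treewidth ≥ 1, and G has the edge i–c. Hence tw(G) = 1 exactly.

Treewidth 1.
Bags: B1 = {c, i}  B2 = {c, f}  B3 = {b, f}  B4 = {b, g}  B5 = {a, g}  B6 = {a, h}  B7 = {e, h}  B8 = {d, e}
Tree: B1–B2, B2–B3, B3–B4, B4–B5, B5–B6, B6–B7, B7–B8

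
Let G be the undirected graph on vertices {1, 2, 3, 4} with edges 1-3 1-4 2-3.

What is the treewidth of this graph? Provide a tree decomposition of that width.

Treewidth 1.
One optimal decomposition is:
Bags: B1 = {1, 3}  B2 = {2, 3}  B3 = {1, 4}
Tree: B1–B2, B1–B3

Each bag holds 2 vertices, so the decomposition has width 1, which upper-bounds the treewidth. G has an edge, so its treewidth is at least 1. The upper and lower bounds meet at 1, so that is the treewidth.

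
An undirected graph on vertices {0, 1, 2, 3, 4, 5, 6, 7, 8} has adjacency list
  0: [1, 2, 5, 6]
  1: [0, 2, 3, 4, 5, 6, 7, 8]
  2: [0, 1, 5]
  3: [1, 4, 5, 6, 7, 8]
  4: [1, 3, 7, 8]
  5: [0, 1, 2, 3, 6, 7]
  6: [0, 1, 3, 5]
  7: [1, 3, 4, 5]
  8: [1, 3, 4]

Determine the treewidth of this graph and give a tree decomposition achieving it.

The largest bag has 4 vertices, giving width 3; this decomposition certifies tw(G) ≤ 3. Conversely, {0, 1, 2, 5} is a clique of size 4, and the vertices of any clique must share a bag in every tree decomposition; so some bag has ≥ 4 vertices and tw(G) ≥ 3. Combining the bounds, tw(G) = 3.

Treewidth 3.
Bags: B1 = {1, 3, 4, 7}  B2 = {1, 3, 5, 7}  B3 = {1, 3, 5, 6}  B4 = {0, 1, 5, 6}  B5 = {1, 3, 4, 8}  B6 = {0, 1, 2, 5}
Tree: B1–B2, B2–B3, B3–B4, B1–B5, B4–B6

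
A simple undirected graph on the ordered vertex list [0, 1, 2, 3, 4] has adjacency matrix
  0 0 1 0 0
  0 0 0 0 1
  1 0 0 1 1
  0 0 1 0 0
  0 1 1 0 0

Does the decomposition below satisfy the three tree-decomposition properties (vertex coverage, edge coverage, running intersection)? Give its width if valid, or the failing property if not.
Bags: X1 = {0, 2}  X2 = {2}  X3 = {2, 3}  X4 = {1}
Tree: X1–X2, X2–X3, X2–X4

A tree decomposition must satisfy three properties: every vertex lies in some bag; for every edge, both endpoints lie together in some bag; and for every vertex, the bags containing it form a connected subtree. Here vertex 4 appears in no bag, so the decomposition is invalid.

No — vertex 4 appears in no bag.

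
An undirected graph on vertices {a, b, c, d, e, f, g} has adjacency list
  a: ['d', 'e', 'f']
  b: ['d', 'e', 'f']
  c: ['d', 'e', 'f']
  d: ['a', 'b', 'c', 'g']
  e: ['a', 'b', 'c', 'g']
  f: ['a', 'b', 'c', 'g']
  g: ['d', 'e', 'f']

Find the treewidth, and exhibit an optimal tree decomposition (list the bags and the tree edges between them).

Every bag has size at most 4, so the width is 4 − 1 = 3 and tw(G) ≤ 3. For the lower bound: the 4 vertex sets {c,d}, {f,g}, {e}, {a} are disjoint, each induces a connected subgraph, and every pair is joined by at least one edge of G. Contracting each set to a single vertex therefore yields K_{4} as a minor, and since treewidth is minor-monotone, tw(G) ≥ tw(K_{4}) = 3. Combining the bounds, tw(G) = 3.

Treewidth 3.
One optimal decomposition is:
Bags: B1 = {c, d, e, f}  B2 = {d, e, f, g}  B3 = {a, d, e, f}  B4 = {b, d, e, f}
Tree: B1–B2, B2–B3, B3–B4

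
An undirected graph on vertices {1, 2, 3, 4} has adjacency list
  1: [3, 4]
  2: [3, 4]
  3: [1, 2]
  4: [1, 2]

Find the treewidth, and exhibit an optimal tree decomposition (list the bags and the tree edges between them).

The largest bag has 3 vertices, giving width 2; this decomposition certifies tw(G) ≤ 2. Since 1–3–2–4–1 is a cycle in G, G is not acyclic. Forests are exactly the graphs of treewidth ≤ 1, so tw(G) ≥ 2. Combining the bounds, tw(G) = 2.

Treewidth 2.
One optimal decomposition is:
Bags: B1 = {1, 2, 3}  B2 = {1, 2, 4}
Tree: B1–B2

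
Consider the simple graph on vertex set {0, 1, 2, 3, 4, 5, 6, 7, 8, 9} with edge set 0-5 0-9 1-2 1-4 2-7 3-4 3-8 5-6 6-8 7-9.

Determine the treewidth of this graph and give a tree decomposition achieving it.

Every bag has size at most 3, so the width is 3 − 1 = 2 and tw(G) ≤ 2. The edges 5–0–9–7–2–1–4–3–8–6–5 form a cycle, so G is not a tree and its treewidth is at least 2. Therefore the treewidth is 2.

Treewidth 2.
Bags: B1 = {0, 5, 9}  B2 = {5, 7, 9}  B3 = {2, 5, 7}  B4 = {1, 2, 5}  B5 = {1, 4, 5}  B6 = {3, 4, 5}  B7 = {3, 5, 8}  B8 = {5, 6, 8}
Tree: B1–B2, B2–B3, B3–B4, B4–B5, B5–B6, B6–B7, B7–B8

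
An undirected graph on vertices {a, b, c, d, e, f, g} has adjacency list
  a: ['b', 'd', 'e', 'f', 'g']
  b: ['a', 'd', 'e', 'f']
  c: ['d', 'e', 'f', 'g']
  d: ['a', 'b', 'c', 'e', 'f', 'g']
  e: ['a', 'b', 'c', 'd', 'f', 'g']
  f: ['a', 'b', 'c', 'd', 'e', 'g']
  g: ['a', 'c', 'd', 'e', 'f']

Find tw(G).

A width-4 tree decomposition is:
Bags: B1 = {a, d, e, f, g}  B2 = {a, b, d, e, f}  B3 = {c, d, e, f, g}
Tree: B1–B2, B1–B3
Each bag holds 5 vertices, so the decomposition has width 4, which upper-bounds the treewidth. On the other hand G contains the 5-clique {c, d, e, f, g}. A clique must lie in a single bag of any decomposition, so no decomposition can have width below 4. The upper and lower bounds meet at 4, so that is the treewidth.

4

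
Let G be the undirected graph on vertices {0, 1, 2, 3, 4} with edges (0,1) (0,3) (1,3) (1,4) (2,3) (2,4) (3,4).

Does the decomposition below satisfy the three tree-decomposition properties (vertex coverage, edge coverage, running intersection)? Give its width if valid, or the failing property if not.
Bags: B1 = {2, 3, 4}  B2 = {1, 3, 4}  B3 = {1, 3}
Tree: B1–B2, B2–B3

A tree decomposition must satisfy three properties: every vertex lies in some bag; for every edge, both endpoints lie together in some bag; and for every vertex, the bags containing it form a connected subtree. Here vertex 0 appears in no bag, so the decomposition is invalid.

No — vertex 0 appears in no bag.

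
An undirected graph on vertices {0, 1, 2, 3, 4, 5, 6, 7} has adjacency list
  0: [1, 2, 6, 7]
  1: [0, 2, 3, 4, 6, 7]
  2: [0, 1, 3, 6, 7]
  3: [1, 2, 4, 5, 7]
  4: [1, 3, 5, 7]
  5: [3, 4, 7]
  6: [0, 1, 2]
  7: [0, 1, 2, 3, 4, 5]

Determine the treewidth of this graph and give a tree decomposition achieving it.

Treewidth 3.
Bags: B1 = {0, 1, 2, 7}  B2 = {1, 2, 3, 7}  B3 = {0, 1, 2, 6}  B4 = {1, 3, 4, 7}  B5 = {3, 4, 5, 7}
Tree: B1–B2, B1–B3, B2–B4, B4–B5

Each bag holds 4 vertices, so the decomposition has width 3, which upper-bounds the treewidth. Conversely, {0, 1, 2, 6} is a clique of size 4, and the vertices of any clique must share a bag in every tree decomposition; so some bag has ≥ 4 vertices and tw(G) ≥ 3. Hence tw(G) = 3 exactly.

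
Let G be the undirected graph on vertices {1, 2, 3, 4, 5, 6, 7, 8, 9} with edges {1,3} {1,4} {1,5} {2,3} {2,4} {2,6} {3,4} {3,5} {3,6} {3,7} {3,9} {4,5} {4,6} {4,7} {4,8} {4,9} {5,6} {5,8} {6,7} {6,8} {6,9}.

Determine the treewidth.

A width-3 tree decomposition is:
Bags: B1 = {2, 3, 4, 6}  B2 = {3, 4, 6, 7}  B3 = {3, 4, 5, 6}  B4 = {3, 4, 6, 9}  B5 = {1, 3, 4, 5}  B6 = {4, 5, 6, 8}
Tree: B1–B2, B1–B3, B3–B4, B3–B5, B3–B6
The largest bag has 4 vertices, giving width 3; this decomposition certifies tw(G) ≤ 3. On the other hand G contains the 4-clique {4, 5, 6, 8}. A clique must lie in a single bag of any decomposition, so no decomposition can have width below 3. The upper and lower bounds meet at 3, so that is the treewidth.

3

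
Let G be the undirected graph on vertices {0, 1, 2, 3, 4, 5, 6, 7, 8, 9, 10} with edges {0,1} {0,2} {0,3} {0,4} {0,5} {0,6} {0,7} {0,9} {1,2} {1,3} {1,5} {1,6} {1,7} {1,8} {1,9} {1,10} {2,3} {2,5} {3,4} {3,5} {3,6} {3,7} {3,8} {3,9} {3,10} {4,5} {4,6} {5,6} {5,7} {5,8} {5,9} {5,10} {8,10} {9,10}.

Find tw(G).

4

A width-4 tree decomposition is:
Bags: B1 = {0, 1, 3, 5, 6}  B2 = {0, 3, 4, 5, 6}  B3 = {0, 1, 2, 3, 5}  B4 = {0, 1, 3, 5, 9}  B5 = {0, 1, 3, 5, 7}  B6 = {1, 3, 5, 9, 10}  B7 = {1, 3, 5, 8, 10}
Tree: B1–B2, B1–B3, B1–B4, B3–B5, B4–B6, B6–B7
Each bag holds 5 vertices, so the decomposition has width 4, which upper-bounds the treewidth. For the lower bound, the 5 vertices {0, 1, 3, 5, 9} are pairwise adjacent, and any tree decomposition puts a clique entirely inside one bag — forcing width ≥ 4. Therefore the treewidth is 4.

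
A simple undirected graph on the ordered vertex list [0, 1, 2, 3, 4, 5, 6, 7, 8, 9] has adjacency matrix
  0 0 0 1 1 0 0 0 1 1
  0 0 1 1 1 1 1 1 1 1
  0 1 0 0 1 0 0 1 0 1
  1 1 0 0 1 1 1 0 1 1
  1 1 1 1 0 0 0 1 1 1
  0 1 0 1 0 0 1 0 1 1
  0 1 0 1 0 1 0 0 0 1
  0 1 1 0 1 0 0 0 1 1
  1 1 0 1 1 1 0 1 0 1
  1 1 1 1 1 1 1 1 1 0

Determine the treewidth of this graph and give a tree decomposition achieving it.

Treewidth 4.
One such decomposition:
Bags: B1 = {1, 4, 7, 8, 9}  B2 = {1, 3, 4, 8, 9}  B3 = {1, 3, 5, 8, 9}  B4 = {1, 2, 4, 7, 9}  B5 = {0, 3, 4, 8, 9}  B6 = {1, 3, 5, 6, 9}
Tree: B1–B2, B2–B3, B1–B4, B2–B5, B3–B6

Each bag holds 5 vertices, so the decomposition has width 4, which upper-bounds the treewidth. On the other hand G contains the 5-clique {0, 3, 4, 8, 9}. A clique must lie in a single bag of any decomposition, so no decomposition can have width below 4. The upper and lower bounds meet at 4, so that is the treewidth.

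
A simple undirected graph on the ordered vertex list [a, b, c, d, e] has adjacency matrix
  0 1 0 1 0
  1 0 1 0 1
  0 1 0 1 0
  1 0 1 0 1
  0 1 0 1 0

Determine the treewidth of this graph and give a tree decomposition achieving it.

Treewidth 2.
One such decomposition:
Bags: B1 = {b, c, d}  B2 = {a, b, d}  B3 = {b, d, e}
Tree: B1–B2, B2–B3

The largest bag has 3 vertices, giving width 2; this decomposition certifies tw(G) ≤ 2. Since c–d–a–b–c is a cycle in G, G is not acyclic. Forests are exactly the graphs of treewidth ≤ 1, so tw(G) ≥ 2. Hence tw(G) = 2 exactly.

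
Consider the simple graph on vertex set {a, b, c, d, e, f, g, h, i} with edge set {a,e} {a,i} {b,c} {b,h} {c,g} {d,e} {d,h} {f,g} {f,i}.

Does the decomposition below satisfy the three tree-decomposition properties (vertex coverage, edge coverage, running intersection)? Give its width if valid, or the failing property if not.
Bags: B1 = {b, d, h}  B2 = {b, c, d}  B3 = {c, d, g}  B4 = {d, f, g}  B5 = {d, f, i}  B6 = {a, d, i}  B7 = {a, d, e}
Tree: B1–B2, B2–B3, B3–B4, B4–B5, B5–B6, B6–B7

Yes; width 2.

Checking the three conditions: (i) the bags cover all of {a, b, c, d, e, f, g, h, i}; (ii) for each edge, some bag contains both endpoints; (iii) the bags containing any fixed vertex form a subtree. All hold, so the decomposition is valid with width 3 − 1 = 2.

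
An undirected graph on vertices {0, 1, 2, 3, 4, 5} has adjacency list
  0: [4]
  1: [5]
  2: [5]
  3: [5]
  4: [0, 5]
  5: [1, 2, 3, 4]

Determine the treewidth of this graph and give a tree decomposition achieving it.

Treewidth 1.
One such decomposition:
Bags: B1 = {3, 5}  B2 = {4, 5}  B3 = {1, 5}  B4 = {0, 4}  B5 = {2, 5}
Tree: B1–B2, B1–B3, B2–B4, B1–B5

The largest bag has 2 vertices, giving width 1; this decomposition certifies tw(G) ≤ 1. G has an edge, so its treewidth is at least 1. Therefore the treewidth is 1.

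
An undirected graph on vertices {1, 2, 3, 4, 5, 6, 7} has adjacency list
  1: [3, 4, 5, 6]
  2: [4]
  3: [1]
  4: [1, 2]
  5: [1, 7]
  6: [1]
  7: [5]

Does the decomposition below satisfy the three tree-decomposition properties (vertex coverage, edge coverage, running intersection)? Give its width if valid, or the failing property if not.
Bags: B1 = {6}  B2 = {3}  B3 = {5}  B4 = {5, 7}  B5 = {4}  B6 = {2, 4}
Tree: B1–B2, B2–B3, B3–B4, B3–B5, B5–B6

No — vertex 1 appears in no bag.

A tree decomposition must satisfy three properties: every vertex lies in some bag; for every edge, both endpoints lie together in some bag; and for every vertex, the bags containing it form a connected subtree. Here vertex 1 appears in no bag, so the decomposition is invalid.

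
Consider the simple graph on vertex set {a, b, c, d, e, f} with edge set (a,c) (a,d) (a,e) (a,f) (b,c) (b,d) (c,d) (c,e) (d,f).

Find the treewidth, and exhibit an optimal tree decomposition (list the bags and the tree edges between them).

Treewidth 2.
One such decomposition:
Bags: B1 = {a, c, d}  B2 = {a, d, f}  B3 = {b, c, d}  B4 = {a, c, e}
Tree: B1–B2, B1–B3, B1–B4

Every bag has size at most 3, so the width is 3 − 1 = 2 and tw(G) ≤ 2. For the lower bound, the 3 vertices {a, c, d} are pairwise adjacent, and any tree decomposition puts a clique entirely inside one bag — forcing width ≥ 2. The upper and lower bounds meet at 2, so that is the treewidth.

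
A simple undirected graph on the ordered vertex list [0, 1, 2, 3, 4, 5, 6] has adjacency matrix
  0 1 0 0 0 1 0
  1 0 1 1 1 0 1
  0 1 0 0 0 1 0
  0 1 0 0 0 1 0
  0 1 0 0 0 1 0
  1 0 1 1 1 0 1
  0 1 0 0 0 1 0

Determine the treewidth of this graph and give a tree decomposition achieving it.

Treewidth 2.
One optimal decomposition is:
Bags: B1 = {1, 5, 6}  B2 = {1, 2, 5}  B3 = {0, 1, 5}  B4 = {1, 3, 5}  B5 = {1, 4, 5}
Tree: B1–B2, B2–B3, B3–B4, B4–B5

The largest bag has 3 vertices, giving width 2; this decomposition certifies tw(G) ≤ 2. For the lower bound, G contains the cycle 1–6–5–2–1, so G is not a forest; only forests have treewidth ≤ 1, hence tw(G) ≥ 2. Therefore the treewidth is 2.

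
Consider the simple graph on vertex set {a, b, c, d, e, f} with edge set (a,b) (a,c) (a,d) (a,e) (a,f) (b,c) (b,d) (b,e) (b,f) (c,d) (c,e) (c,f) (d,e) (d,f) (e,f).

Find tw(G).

5

A width-5 tree decomposition is:
Bags: B1 = {a, b, c, d, e, f}
Tree: (single bag)
With just one bag of size 6, the width is 6 − 1 = 5, so tw(G) ≤ 5. Conversely, {a, b, c, d, e, f} is a clique of size 6, and the vertices of any clique must share a bag in every tree decomposition; so some bag has ≥ 6 vertices and tw(G) ≥ 5. Hence tw(G) = 5 exactly.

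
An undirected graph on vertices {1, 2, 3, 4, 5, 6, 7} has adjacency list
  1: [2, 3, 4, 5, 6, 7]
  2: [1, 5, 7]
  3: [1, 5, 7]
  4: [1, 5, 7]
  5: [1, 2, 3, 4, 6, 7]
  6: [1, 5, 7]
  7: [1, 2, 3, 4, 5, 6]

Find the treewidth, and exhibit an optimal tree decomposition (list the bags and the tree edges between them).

Treewidth 3.
One optimal decomposition is:
Bags: B1 = {1, 4, 5, 7}  B2 = {1, 2, 5, 7}  B3 = {1, 5, 6, 7}  B4 = {1, 3, 5, 7}
Tree: B1–B2, B1–B3, B1–B4

Each bag holds 4 vertices, so the decomposition has width 3, which upper-bounds the treewidth. On the other hand G contains the 4-clique {1, 2, 5, 7}. A clique must lie in a single bag of any decomposition, so no decomposition can have width below 3. Combining the bounds, tw(G) = 3.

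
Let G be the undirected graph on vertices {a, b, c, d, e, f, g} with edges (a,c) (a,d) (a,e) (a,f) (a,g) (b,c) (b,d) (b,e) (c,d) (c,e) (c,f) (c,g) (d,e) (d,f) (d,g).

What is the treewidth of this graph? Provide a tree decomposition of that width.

Every bag has size at most 4, so the width is 4 − 1 = 3 and tw(G) ≤ 3. Conversely, {a, c, d, g} is a clique of size 4, and the vertices of any clique must share a bag in every tree decomposition; so some bag has ≥ 4 vertices and tw(G) ≥ 3. The upper and lower bounds meet at 3, so that is the treewidth.

Treewidth 3.
One optimal decomposition is:
Bags: B1 = {b, c, d, e}  B2 = {a, c, d, e}  B3 = {a, c, d, g}  B4 = {a, c, d, f}
Tree: B1–B2, B2–B3, B2–B4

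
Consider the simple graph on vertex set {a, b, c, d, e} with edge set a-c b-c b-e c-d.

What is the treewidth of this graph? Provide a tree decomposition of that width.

Treewidth 1.
One optimal decomposition is:
Bags: B1 = {b, c}  B2 = {b, e}  B3 = {a, c}  B4 = {c, d}
Tree: B1–B2, B1–B3, B1–B4

Each bag holds 2 vertices, so the decomposition has width 1, which upper-bounds the treewidth. G has an edge, so its treewidth is at least 1. The upper and lower bounds meet at 1, so that is the treewidth.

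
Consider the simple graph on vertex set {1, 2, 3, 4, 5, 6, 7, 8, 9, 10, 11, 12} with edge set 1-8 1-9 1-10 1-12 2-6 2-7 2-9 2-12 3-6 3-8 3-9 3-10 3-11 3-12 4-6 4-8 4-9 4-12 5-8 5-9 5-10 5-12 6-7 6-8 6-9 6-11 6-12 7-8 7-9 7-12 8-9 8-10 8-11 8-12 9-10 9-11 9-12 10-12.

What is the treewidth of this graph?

A width-4 tree decomposition is:
Bags: B1 = {4, 6, 8, 9, 12}  B2 = {6, 7, 8, 9, 12}  B3 = {3, 6, 8, 9, 12}  B4 = {3, 8, 9, 10, 12}  B5 = {5, 8, 9, 10, 12}  B6 = {3, 6, 8, 9, 11}  B7 = {2, 6, 7, 9, 12}  B8 = {1, 8, 9, 10, 12}
Tree: B1–B2, B2–B3, B3–B4, B4–B5, B3–B6, B2–B7, B4–B8
Every bag has size at most 5, so the width is 5 − 1 = 4 and tw(G) ≤ 4. On the other hand G contains the 5-clique {3, 6, 8, 9, 11}. A clique must lie in a single bag of any decomposition, so no decomposition can have width below 4. Therefore the treewidth is 4.

4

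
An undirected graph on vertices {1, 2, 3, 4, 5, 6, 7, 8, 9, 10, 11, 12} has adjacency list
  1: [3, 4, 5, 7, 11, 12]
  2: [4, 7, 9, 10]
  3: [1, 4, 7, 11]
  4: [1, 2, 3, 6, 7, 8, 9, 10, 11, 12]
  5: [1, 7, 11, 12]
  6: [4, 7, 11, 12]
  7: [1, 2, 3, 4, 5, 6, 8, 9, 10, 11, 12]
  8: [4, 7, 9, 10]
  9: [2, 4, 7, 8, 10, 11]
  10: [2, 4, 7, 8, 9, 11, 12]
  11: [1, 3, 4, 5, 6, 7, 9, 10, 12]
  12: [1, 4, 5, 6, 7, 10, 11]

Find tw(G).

4

A width-4 tree decomposition is:
Bags: B1 = {4, 7, 10, 11, 12}  B2 = {1, 4, 7, 11, 12}  B3 = {4, 6, 7, 11, 12}  B4 = {4, 7, 9, 10, 11}  B5 = {1, 5, 7, 11, 12}  B6 = {4, 7, 8, 9, 10}  B7 = {1, 3, 4, 7, 11}  B8 = {2, 4, 7, 9, 10}
Tree: B1–B2, B1–B3, B1–B4, B2–B5, B4–B6, B2–B7, B4–B8
Every bag has size at most 5, so the width is 5 − 1 = 4 and tw(G) ≤ 4. On the other hand G contains the 5-clique {4, 7, 8, 9, 10}. A clique must lie in a single bag of any decomposition, so no decomposition can have width below 4. Hence tw(G) = 4 exactly.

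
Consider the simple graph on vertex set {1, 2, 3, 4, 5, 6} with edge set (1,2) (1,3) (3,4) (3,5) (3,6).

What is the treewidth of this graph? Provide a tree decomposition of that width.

Treewidth 1.
One such decomposition:
Bags: B1 = {3, 4}  B2 = {1, 3}  B3 = {3, 6}  B4 = {1, 2}  B5 = {3, 5}
Tree: B1–B2, B2–B3, B2–B4, B3–B5

Every bag has size at most 2, so the width is 2 − 1 = 1 and tw(G) ≤ 1. G has an edge, so its treewidth is at least 1. Combining the bounds, tw(G) = 1.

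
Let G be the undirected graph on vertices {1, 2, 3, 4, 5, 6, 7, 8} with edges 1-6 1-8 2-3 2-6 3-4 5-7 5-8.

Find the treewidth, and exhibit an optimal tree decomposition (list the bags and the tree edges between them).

Treewidth 1.
One optimal decomposition is:
Bags: B1 = {5, 7}  B2 = {5, 8}  B3 = {1, 8}  B4 = {1, 6}  B5 = {2, 6}  B6 = {2, 3}  B7 = {3, 4}
Tree: B1–B2, B2–B3, B3–B4, B4–B5, B5–B6, B6–B7

Each bag holds 2 vertices, so the decomposition has width 1, which upper-bounds the treewidth. Any graph with an edge has treewidth ≥ 1, and G has the edge 7–5. The upper and lower bounds meet at 1, so that is the treewidth.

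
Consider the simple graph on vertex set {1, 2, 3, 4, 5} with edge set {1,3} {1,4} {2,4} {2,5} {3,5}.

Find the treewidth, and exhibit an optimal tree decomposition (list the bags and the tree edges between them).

Every bag has size at most 3, so the width is 3 − 1 = 2 and tw(G) ≤ 2. The edges 3–5–2–4–1–3 form a cycle, so G is not a tree and its treewidth is at least 2. The upper and lower bounds meet at 2, so that is the treewidth.

Treewidth 2.
One optimal decomposition is:
Bags: B1 = {2, 3, 5}  B2 = {2, 3, 4}  B3 = {1, 3, 4}
Tree: B1–B2, B2–B3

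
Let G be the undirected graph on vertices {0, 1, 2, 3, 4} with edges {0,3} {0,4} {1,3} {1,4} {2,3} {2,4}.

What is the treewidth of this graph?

2

A width-2 tree decomposition is:
Bags: B1 = {0, 3, 4}  B2 = {1, 3, 4}  B3 = {2, 3, 4}
Tree: B1–B2, B2–B3
Every bag has size at most 3, so the width is 3 − 1 = 2 and tw(G) ≤ 2. Since 0–3–1–4–0 is a cycle in G, G is not acyclic. Forests are exactly the graphs of treewidth ≤ 1, so tw(G) ≥ 2. Therefore the treewidth is 2.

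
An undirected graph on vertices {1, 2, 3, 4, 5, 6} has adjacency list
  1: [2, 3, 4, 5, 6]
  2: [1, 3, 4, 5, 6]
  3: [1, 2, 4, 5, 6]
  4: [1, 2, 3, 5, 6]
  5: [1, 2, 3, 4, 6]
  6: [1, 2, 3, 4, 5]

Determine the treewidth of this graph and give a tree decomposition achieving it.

With just one bag of size 6, the width is 6 − 1 = 5, so tw(G) ≤ 5. Conversely, {1, 2, 3, 4, 5, 6} is a clique of size 6, and the vertices of any clique must share a bag in every tree decomposition; so some bag has ≥ 6 vertices and tw(G) ≥ 5. The upper and lower bounds meet at 5, so that is the treewidth.

Treewidth 5.
One such decomposition:
Bags: B1 = {1, 2, 3, 4, 5, 6}
Tree: (single bag)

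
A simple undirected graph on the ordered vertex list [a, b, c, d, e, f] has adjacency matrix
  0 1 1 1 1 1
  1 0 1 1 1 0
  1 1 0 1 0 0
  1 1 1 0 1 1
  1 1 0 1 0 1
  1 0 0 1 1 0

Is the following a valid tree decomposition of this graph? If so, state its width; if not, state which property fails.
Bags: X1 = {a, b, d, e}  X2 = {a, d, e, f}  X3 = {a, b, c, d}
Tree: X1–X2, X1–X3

Yes; width 3.

Checking the three conditions: (i) the bags cover all of {a, b, c, d, e, f}; (ii) for each edge, some bag contains both endpoints; (iii) the bags containing any fixed vertex form a subtree. All hold, so the decomposition is valid with width 4 − 1 = 3.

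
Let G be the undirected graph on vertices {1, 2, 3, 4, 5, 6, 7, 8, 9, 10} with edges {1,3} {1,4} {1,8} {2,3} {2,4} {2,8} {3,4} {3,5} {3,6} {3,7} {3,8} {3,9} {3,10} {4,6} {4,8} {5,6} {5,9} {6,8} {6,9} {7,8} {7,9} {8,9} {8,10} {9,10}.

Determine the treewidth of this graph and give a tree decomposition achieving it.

Treewidth 3.
One optimal decomposition is:
Bags: B1 = {3, 6, 8, 9}  B2 = {3, 4, 6, 8}  B3 = {3, 7, 8, 9}  B4 = {3, 5, 6, 9}  B5 = {2, 3, 4, 8}  B6 = {1, 3, 4, 8}  B7 = {3, 8, 9, 10}
Tree: B1–B2, B1–B3, B1–B4, B2–B5, B5–B6, B1–B7

The largest bag has 4 vertices, giving width 3; this decomposition certifies tw(G) ≤ 3. Conversely, {3, 8, 9, 10} is a clique of size 4, and the vertices of any clique must share a bag in every tree decomposition; so some bag has ≥ 4 vertices and tw(G) ≥ 3. Hence tw(G) = 3 exactly.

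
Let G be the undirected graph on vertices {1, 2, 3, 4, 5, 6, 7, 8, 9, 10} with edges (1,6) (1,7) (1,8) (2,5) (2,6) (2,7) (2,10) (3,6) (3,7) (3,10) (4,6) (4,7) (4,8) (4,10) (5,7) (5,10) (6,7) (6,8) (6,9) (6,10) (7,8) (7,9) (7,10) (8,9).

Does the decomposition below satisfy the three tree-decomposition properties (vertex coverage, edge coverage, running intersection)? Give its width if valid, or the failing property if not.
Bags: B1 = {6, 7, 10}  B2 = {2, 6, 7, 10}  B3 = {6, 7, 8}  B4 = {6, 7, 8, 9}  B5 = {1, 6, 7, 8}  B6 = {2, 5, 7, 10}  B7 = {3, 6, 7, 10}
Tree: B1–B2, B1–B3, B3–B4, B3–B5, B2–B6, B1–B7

A tree decomposition must satisfy three properties: every vertex lies in some bag; for every edge, both endpoints lie together in some bag; and for every vertex, the bags containing it form a connected subtree. Here vertex 4 appears in no bag, so the decomposition is invalid.

No — vertex 4 appears in no bag.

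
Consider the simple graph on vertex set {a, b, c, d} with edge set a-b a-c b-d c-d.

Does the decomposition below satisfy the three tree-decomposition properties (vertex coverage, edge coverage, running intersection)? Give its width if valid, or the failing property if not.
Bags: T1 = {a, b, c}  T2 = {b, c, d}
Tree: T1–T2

Yes; width 2.

Checking the three conditions: (i) the bags cover all of {a, b, c, d}; (ii) for each edge, some bag contains both endpoints; (iii) the bags containing any fixed vertex form a subtree. All hold, so the decomposition is valid with width 3 − 1 = 2.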